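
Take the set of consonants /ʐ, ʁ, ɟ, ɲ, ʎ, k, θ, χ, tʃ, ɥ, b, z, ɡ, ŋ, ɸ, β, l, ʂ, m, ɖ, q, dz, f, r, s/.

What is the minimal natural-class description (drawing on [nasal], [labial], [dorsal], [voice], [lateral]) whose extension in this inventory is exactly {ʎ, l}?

[+lateral]

The target set is precisely the extension of [+lateral] in this inventory.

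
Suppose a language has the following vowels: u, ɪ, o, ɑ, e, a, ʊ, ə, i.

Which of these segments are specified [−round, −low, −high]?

e, ə

Among the inventory, the [−round] segments are /ɪ, ɑ, e, a, ə, i/.
Then [−low] gives /ɪ, e, ə, i/.
Intersecting with [−high] leaves /e, ə/.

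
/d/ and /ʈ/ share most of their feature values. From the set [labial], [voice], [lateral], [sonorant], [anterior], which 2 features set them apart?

[voice], [anterior]

The two segments share [−labial], [−lateral], [−sonorant]. The only features from the list on which they differ: /d/ is [+voice] while /ʈ/ is [−voice]; /d/ is [+anterior] while /ʈ/ is [−anterior].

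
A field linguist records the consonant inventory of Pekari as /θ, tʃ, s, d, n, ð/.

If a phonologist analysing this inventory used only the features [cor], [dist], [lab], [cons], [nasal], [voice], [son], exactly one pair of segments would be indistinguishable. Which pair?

Both /θ/ and /tʃ/ are [+coronal], [+distributed], [-labial], [+consonantal], [-nasal], [-voice], [-sonorant]. Since the list omits [continuant], [strident] and [anterior] — which do distinguish the voiceless dental fricative from the voiceless postalveolar affricate — this pair collapses; all other pairs remain distinct.

θ, tʃ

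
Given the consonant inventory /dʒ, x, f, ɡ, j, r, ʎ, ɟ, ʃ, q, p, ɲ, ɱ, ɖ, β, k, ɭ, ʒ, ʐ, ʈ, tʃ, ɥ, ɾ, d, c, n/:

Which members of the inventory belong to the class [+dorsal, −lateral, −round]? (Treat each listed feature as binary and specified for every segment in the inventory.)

First, the [+dorsal] segments are /x, ɡ, j, ʎ, ɟ, q, ɲ, k, ɥ, c/.
Intersecting with [−lateral] gives /x, ɡ, j, ɟ, q, ɲ, k, ɥ, c/.
Of those, [−round] leaves /x, ɡ, j, ɟ, q, ɲ, k, c/.

x, ɡ, j, ɟ, q, ɲ, k, c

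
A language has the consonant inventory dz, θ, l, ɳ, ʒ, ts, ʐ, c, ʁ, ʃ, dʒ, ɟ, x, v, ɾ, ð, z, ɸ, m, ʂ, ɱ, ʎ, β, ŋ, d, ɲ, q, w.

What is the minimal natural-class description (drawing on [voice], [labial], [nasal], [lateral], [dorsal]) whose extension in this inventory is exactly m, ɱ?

/m, ɱ/ are all [+nasal], [+labial], and no other segment in the inventory matches both values. Dropping any one of them over-generates: [+labial] alone would also admit /v, ɸ, β, w/; [+nasal] alone would also admit /ɳ, ŋ, ɲ/. No other single listed feature picks out exactly this set either, so fewer than two features will not do.

[+nasal, +labial]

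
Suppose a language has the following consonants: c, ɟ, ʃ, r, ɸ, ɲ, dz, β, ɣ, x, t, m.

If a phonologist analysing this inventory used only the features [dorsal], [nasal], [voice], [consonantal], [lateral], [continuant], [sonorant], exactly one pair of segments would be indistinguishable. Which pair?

/ɸ/ (voiceless bilabial fricative) and /ʃ/ (voiceless postalveolar fricative) are both [-dorsal], [-nasal], [-voice], [+consonantal], [-lateral], [+continuant], [-sonorant], so none of the listed features separates them. (They do differ in [strident], [labial] and [coronal], which are not among the given features.) Every other pair in the inventory differs on at least one listed feature.

ɸ, ʃ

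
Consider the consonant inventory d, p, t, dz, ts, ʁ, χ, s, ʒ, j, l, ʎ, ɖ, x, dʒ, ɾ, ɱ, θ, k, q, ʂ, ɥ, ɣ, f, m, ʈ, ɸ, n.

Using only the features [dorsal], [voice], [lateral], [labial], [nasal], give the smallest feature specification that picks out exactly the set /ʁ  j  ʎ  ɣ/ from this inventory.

[+voice, −labial, +dorsal]

The class [+voice], [−labial], [+dorsal] has exactly /ʁ, j, ʎ, ɣ/ as its extension in this inventory. No smaller conjunction from the listed features achieves this: [−labial, +dorsal] alone would also admit /χ, x, k, q/; [+voice, +dorsal] alone would also admit /ɥ/; [+voice, −labial] alone would also admit /d, dz, ʒ, l, …/; and checking the remaining two-feature bundles turns up none with this extension.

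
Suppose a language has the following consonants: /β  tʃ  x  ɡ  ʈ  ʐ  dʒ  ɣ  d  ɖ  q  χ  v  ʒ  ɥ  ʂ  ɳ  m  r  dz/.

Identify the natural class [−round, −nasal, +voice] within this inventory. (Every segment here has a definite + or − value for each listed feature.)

β, ɡ, ʐ, dʒ, ɣ, d, ɖ, v, ʒ, r, dz

Checking each segment against [−round], [−nasal], [+voice]: /β/ (voiced bilabial fricative), /ɡ/ (voiced velar stop), /ʐ/ (voiced retroflex fricative), /dʒ/ (voiced postalveolar affricate), /ɣ/ (voiced velar fricative), /d/ (voiced alveolar stop), among others, satisfy every feature; every other segment in the inventory fails at least one.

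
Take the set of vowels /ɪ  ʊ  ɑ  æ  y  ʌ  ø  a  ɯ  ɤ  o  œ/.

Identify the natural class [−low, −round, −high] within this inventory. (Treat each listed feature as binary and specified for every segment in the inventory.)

ʌ, ɤ

Eliminate segments failing any feature: /ɪ, ɯ/ are [+high]; /ʊ, y, ø, o, œ/ are [+round]; /ɑ, æ, a/ are [+low]. The remaining /ʌ, ɤ/ satisfy [−low], [−round], [−high].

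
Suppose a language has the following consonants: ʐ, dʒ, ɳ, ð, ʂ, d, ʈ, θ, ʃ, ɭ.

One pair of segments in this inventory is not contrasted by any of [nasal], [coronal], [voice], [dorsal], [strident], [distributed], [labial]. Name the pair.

d, ɭ

On the given features, /d/ and /ɭ/ have an identical profile: [-nasal], [+coronal], [+voice], [-dorsal], [-strident], [-distributed], [-labial]. No other two segments in the inventory coincide on all 7 features. (They do differ in [sonorant], [lateral] and [anterior], which are not among the given features.)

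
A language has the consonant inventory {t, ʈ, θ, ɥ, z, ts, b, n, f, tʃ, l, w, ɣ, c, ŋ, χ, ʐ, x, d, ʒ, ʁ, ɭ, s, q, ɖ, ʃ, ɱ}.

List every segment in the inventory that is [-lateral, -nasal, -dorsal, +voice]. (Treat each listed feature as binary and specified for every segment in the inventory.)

z, b, ʐ, d, ʒ, ɖ

Checking each segment against [-lateral], [-nasal], [-dorsal], [+voice]: /z/ (voiced alveolar fricative), /b/ (voiced bilabial stop), /ʐ/ (voiced retroflex fricative), /d/ (voiced alveolar stop), /ʒ/ (voiced postalveolar fricative), /ɖ/ (voiced retroflex stop) satisfy every feature; every other segment in the inventory fails at least one.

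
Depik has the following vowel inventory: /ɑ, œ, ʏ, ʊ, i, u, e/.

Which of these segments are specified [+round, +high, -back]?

Checking each segment against [+round], [+high], [-back]: /ʏ/ (high front rounded lax vowel) satisfies every feature; every other segment in the inventory fails at least one.

ʏ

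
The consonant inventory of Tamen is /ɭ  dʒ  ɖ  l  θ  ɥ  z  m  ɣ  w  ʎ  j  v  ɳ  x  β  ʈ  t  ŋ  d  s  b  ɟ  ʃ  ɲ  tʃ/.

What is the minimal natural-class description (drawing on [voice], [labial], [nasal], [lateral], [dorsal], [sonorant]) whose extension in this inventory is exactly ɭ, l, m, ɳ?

[+sonorant, −dorsal]

The class [+sonorant], [−dorsal] has exactly /ɭ, l, m, ɳ/ as its extension in this inventory. No smaller conjunction from the listed features achieves this: [−dorsal] alone would also admit /dʒ, ɖ, θ, z, …/; [+sonorant] alone would also admit /ɥ, w, ʎ, j, …/; and checking the remaining single features turns up none with this extension.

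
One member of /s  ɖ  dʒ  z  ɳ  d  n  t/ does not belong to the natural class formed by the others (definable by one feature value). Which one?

dʒ

/z, n, ɳ, s, ɖ, d, t/ are all [−distributed], but /dʒ/ (voiced postalveolar affricate) is [+distributed]. No other single segment can be removed to leave a set sharing one feature value that the removed segment lacks, so /dʒ/ is the odd one out.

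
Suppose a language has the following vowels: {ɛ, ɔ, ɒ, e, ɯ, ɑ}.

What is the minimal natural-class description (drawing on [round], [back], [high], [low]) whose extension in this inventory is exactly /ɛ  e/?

[-back]

Every target segment is [-back] and no other inventory member is, so one feature is enough.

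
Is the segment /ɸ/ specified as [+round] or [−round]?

/ɸ/ is the voiceless bilabial fricative. The feature [round] marks segments produced with lip rounding; /ɸ/ lacks this property, so it is [−round].

[−round]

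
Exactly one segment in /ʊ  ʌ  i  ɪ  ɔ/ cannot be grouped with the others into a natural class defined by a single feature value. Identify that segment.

The remaining segments after removing /i/ share [−tense]; /i/ (high front unrounded tense vowel) is [+tense]. For every other candidate removal, the leftover set fails to share any single feature value that the removed segment lacks.

i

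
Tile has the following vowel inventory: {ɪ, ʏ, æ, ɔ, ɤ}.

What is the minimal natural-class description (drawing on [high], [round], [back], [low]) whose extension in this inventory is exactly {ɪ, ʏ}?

[+high]

The target set is precisely the extension of [+high] in this inventory.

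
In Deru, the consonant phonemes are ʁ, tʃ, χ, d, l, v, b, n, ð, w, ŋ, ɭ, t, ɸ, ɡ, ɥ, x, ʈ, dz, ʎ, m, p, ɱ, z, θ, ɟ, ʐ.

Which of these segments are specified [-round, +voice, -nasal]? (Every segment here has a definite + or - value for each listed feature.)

Eliminate segments failing any feature: /tʃ, χ, t, ɸ, x, ʈ, p, θ/ are [-voice]; /n, ŋ, m, ɱ/ are [+nasal]; /w, ɥ/ are [+round]. The remaining /ʁ, d, l, v, b, ð, ɭ, ɡ, dz, ʎ, z, ɟ, ʐ/ satisfy [-round], [+voice], [-nasal].

ʁ, d, l, v, b, ð, ɭ, ɡ, dz, ʎ, z, ɟ, ʐ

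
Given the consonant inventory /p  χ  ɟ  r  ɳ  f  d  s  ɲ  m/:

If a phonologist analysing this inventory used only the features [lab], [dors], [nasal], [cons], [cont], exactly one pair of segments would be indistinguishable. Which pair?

s, r

/s/ (voiceless alveolar fricative) and /r/ (alveolar trill) are both [−labial], [−dorsal], [−nasal], [+consonantal], [+continuant], so none of the listed features separates them. (They do differ in [sonorant], [voice] and [strident], which are not among the given features.) Every other pair in the inventory differs on at least one listed feature.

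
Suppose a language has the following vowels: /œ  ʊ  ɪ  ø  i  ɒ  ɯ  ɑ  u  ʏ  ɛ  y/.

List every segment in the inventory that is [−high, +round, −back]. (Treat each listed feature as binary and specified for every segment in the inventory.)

Eliminate segments failing any feature: /ʊ, ɪ, i, ɯ, u, ʏ, y/ are [+high]; /ɒ/ is [+back]; /ɑ, ɛ/ are [−round]. The remaining /œ, ø/ satisfy [−high], [+round], [−back].

œ, ø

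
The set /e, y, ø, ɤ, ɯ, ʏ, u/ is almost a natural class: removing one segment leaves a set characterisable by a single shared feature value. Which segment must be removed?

[tense] groups all but one: /y, ɤ, ø, e, ɯ, u/ share [+tense] while /ʏ/ (high front rounded lax vowel) alone is [−tense]. Removing any other segment would not leave a single-feature class that excludes it.

ʏ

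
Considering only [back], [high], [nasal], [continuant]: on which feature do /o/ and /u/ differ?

[high]

The two segments share [+back], [-nasal], [+continuant]. The only feature from the list on which they differ: /o/ is [-high] while /u/ is [+high].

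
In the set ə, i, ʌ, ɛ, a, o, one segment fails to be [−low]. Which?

a

Every segment except /a/ is [−low]. /a/ (low unrounded vowel) is [+low], so it is the exception.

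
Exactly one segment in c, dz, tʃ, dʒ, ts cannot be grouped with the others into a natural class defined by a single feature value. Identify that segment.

The remaining segments after removing /c/ share [+delayed release]; /c/ (voiceless palatal stop) is [−delayed release]. For every other candidate removal, the leftover set fails to share any single feature value that the removed segment lacks.

c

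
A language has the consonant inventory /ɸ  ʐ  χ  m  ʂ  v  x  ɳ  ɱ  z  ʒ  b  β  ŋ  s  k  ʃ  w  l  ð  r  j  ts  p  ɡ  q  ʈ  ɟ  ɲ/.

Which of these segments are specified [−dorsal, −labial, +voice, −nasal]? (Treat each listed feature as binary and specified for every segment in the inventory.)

ʐ, z, ʒ, l, ð, r

Checking each segment against [−dorsal], [−labial], [+voice], [−nasal]: /ʐ/ (voiced retroflex fricative), /z/ (voiced alveolar fricative), /ʒ/ (voiced postalveolar fricative), /l/ (alveolar lateral approximant), /ð/ (voiced dental fricative), /r/ (alveolar trill) satisfy every feature; every other segment in the inventory fails at least one.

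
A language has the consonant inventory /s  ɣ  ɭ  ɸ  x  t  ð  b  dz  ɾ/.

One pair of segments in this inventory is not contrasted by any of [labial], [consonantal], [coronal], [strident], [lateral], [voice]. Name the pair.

ɾ, ð

On the given features, /ɾ/ and /ð/ have an identical profile: [−labial], [+consonantal], [+coronal], [−strident], [−lateral], [+voice]. No other two segments in the inventory coincide on all 6 features. (They do differ in [sonorant], which is not among the given features.)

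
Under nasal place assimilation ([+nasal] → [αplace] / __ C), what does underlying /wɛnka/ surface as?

[wɛŋka]

In /wɛnka/, the nasal /n/ precedes /k/, which is [+dorsal]. The nasal assimilates in place, becoming the [+dorsal] nasal /ŋ/. The surface form is [wɛŋka].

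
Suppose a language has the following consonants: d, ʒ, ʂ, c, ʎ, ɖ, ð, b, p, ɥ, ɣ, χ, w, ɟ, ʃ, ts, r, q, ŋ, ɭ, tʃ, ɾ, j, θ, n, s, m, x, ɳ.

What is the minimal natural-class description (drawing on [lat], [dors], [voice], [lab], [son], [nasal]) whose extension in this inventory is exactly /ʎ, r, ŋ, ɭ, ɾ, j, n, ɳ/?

/ʎ, r, ŋ, ɭ, ɾ, j, n, ɳ/ are all [+sonorant], [−labial], and no other segment in the inventory matches both values. Dropping any one of them over-generates: [−labial] alone would also admit /d, ʒ, ʂ, c, …/; [+sonorant] alone would also admit /ɥ, w, m/. No other single listed feature picks out exactly this set either, so fewer than two features will not do.

[+son, −lab]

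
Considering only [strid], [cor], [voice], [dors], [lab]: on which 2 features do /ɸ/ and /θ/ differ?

[labial], [coronal]

The two segments share [-strident], [-voice], [-dorsal]. The only features from the list on which they differ: /ɸ/ is [+labial] while /θ/ is [-labial]; /ɸ/ is [-coronal] while /θ/ is [+coronal].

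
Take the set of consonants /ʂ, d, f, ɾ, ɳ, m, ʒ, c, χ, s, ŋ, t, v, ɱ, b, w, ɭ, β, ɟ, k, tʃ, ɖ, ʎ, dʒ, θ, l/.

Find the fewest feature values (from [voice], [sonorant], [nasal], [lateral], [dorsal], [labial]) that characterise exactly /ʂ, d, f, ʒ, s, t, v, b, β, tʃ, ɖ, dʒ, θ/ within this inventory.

Every target segment is [−sonorant], [−dorsal]; each remaining inventory member fails at least one of these. Each conjunct is needed — [−dorsal] alone would also admit /ɾ, ɳ, m, ɱ, …/; [−sonorant] alone would also admit /c, χ, ɟ, k/ — and no other single listed feature has exactly this extension, so two is the minimum.

[−sonorant, −dorsal]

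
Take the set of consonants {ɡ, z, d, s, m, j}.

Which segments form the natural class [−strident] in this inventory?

ɡ, d, m, j

The [−strident] segments here are /ɡ, d, m, j/; the remaining /z, s/ are [+strident].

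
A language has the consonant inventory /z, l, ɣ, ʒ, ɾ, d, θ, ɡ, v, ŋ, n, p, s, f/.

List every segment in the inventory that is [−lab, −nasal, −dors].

z, l, ʒ, ɾ, d, θ, s

Eliminate segments failing any feature: /ɣ, ɡ/ are [+dorsal]; /v, p, f/ are [+labial]; /ŋ, n/ are [+nasal]. The remaining /z, l, ʒ, ɾ, d, θ, s/ satisfy [−labial], [−nasal], [−dorsal].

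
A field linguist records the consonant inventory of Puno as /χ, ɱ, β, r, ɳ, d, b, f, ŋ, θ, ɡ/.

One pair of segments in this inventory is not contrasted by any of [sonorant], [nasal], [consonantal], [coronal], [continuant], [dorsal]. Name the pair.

/β/ (voiced bilabial fricative) and /f/ (voiceless labiodental fricative) are both [-sonorant], [-nasal], [+consonantal], [-coronal], [+continuant], [-dorsal], so none of the listed features separates them. (They do differ in [voice], which is not among the given features.) Every other pair in the inventory differs on at least one listed feature.

β, f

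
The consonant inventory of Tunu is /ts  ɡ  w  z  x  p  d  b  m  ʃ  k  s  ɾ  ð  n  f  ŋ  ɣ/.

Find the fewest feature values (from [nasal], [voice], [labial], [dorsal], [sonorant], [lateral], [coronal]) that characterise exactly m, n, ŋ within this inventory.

The target set is precisely the extension of [+nasal] in this inventory.

[+nasal]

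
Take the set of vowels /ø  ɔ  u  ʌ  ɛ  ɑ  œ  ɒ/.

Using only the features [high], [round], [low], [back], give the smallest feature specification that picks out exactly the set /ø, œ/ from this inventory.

[−back, +round]

/ø, œ/ are all [−back], [+round], and no other segment in the inventory matches both values. Dropping any one of them over-generates: [+round] alone would also admit /ɔ, u, ɒ/; [−back] alone would also admit /ɛ/. No other single listed feature picks out exactly this set either, so fewer than two features will not do.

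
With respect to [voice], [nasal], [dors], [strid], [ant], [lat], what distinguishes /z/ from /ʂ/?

/z/ (voiced alveolar fricative) and /ʂ/ (voiceless retroflex fricative) agree on [-nasal], [-dorsal], [+strident], [-lateral]. They differ on [voice] (/z/ [+], /ʂ/ [-]), [anterior] (/z/ [+], /ʂ/ [-]).

[voice], [anterior]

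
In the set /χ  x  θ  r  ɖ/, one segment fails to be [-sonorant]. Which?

r

/r/ is the alveolar trill, which is [+sonorant]; the rest — /θ, x, ɖ, χ/ — are [-sonorant].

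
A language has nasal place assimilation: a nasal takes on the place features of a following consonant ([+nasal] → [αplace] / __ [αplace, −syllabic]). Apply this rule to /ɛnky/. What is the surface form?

/n/ sits before the [+dorsal] consonant /k/, so it takes on [+dorsal] and surfaces as /ŋ/. The rest of the form is unaffected: [ɛŋky].

[ɛŋky]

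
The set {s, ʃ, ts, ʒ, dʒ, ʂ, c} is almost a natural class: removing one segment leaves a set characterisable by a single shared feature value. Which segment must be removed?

c

[strident] (equivalently [dorsal]) groups all but one: /ʒ, ʃ, ʂ, ts, s, dʒ/ share [+strident] while /c/ (voiceless palatal stop) alone is [-strident]. Removing any other segment would not leave a single-feature class that excludes it.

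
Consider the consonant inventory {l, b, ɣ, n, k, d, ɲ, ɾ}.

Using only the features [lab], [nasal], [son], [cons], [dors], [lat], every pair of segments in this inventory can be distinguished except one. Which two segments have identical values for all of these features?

On the given features, /k/ and /ɣ/ have an identical profile: [−labial], [−nasal], [−sonorant], [+consonantal], [+dorsal], [−lateral]. No other two segments in the inventory coincide on all 6 features. (They do differ in [voice] and [continuant], which are not among the given features.)

k, ɣ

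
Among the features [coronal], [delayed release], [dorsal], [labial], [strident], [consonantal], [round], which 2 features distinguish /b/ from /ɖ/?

[labial], [coronal]

The two segments share [−delayed release], [−dorsal], [−strident], [+consonantal], [−round]. The only features from the list on which they differ: /b/ is [+labial] while /ɖ/ is [−labial]; /b/ is [−coronal] while /ɖ/ is [+coronal].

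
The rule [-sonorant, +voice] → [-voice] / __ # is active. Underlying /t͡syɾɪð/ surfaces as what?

Only the final segment /ð/ is both word-final and matches the structural description. It is a voiced dental fricative, so [-sonorant, +voice] holds; changing it to [-voice] with all other features held fixed yields /θ/ (voiceless dental fricative). No other segment meets both the structural description and the environment, so the output is [t͡syɾɪθ].

[t͡syɾɪθ]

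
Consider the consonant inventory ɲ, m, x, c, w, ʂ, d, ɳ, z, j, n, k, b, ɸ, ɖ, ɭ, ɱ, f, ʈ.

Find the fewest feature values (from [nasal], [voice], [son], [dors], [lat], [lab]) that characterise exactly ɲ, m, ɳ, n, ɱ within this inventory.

[+nasal]

Every target segment is [+nasal] and no other inventory member is, so one feature is enough.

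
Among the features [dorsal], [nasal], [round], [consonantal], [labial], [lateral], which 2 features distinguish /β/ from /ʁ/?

/β/ (voiced bilabial fricative) and /ʁ/ (voiced uvular fricative) agree on [−nasal], [−round], [+consonantal], [−lateral]. They differ on [labial] (/β/ [+], /ʁ/ [−]), [dorsal] (/β/ [−], /ʁ/ [+]).

[labial], [dorsal]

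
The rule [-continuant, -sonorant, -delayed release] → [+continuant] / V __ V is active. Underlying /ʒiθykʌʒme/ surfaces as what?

[ʒiθyxʌʒme]

The only segment in the rule's environment that also matches [-continuant, -sonorant, -delayed release] is /k/. Applying [+continuant] turns the voiceless velar stop into /x/ (voiceless velar fricative), giving [ʒiθyxʌʒme].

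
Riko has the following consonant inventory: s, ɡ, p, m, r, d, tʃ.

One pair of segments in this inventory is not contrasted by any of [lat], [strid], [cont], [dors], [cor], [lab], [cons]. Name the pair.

m, p

Both /m/ and /p/ are [-lateral], [-strident], [-continuant], [-dorsal], [-coronal], [+labial], [+consonantal]. Since the list omits [sonorant], [voice] and [nasal] — which do distinguish the bilabial nasal from the voiceless bilabial stop — this pair collapses; all other pairs remain distinct.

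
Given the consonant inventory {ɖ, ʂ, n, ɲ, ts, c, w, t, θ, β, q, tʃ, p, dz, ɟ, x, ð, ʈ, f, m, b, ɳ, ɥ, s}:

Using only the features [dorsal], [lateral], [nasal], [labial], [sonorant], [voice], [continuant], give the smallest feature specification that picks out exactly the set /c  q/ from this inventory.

The class [-voice], [-continuant], [+dorsal] has exactly /c, q/ as its extension in this inventory. No smaller conjunction from the listed features achieves this: [-continuant, +dorsal] alone would also admit /ɲ, ɟ/; [-voice, +dorsal] alone would also admit /x/; [-voice, -continuant] alone would also admit /ts, t, tʃ, p, …/; and checking the remaining two-feature bundles turns up none with this extension.

[-voice, -continuant, +dorsal]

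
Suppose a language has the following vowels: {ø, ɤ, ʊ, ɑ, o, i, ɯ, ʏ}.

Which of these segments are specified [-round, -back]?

First, the [-round] segments are /ɤ, ɑ, i, ɯ/.
Intersecting with [-back] leaves /i/.

i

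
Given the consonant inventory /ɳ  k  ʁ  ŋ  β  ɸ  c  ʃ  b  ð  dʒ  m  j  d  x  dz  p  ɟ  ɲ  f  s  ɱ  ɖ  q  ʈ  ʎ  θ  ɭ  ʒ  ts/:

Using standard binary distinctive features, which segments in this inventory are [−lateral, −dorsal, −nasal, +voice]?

β, b, ð, dʒ, d, dz, ɖ, ʒ

Among the inventory, the [−lateral] segments are /ɳ, k, ʁ, ŋ, β, ɸ, c, ʃ, b, ð, dʒ, m, j, d, x, dz, p, ɟ, ɲ, f, s, ɱ, ɖ, q, ʈ, θ, ʒ, ts/.
Of those, [−dorsal] gives /ɳ, β, ɸ, ʃ, b, ð, dʒ, m, d, dz, p, f, s, ɱ, ɖ, ʈ, θ, ʒ, ts/.
Intersecting with [−nasal] gives /β, ɸ, ʃ, b, ð, dʒ, d, dz, p, f, s, ɖ, ʈ, θ, ʒ, ts/.
Within that set, [+voice] leaves /β, b, ð, dʒ, d, dz, ɖ, ʒ/.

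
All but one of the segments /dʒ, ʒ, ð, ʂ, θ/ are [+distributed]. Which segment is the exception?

ʂ

/dʒ, θ, ð, ʒ/ are all [+distributed]; /ʂ/ (voiceless retroflex fricative) is [-distributed].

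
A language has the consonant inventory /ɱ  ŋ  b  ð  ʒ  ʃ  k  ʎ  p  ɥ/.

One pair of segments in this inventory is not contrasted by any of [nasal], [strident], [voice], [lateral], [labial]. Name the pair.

Both /ɥ/ and /b/ are [−nasal], [−strident], [+voice], [−lateral], [+labial]. Since the list omits [sonorant], [continuant], [round] and [dorsal] — which do distinguish the labial-palatal glide from the voiced bilabial stop — this pair collapses; all other pairs remain distinct.

ɥ, b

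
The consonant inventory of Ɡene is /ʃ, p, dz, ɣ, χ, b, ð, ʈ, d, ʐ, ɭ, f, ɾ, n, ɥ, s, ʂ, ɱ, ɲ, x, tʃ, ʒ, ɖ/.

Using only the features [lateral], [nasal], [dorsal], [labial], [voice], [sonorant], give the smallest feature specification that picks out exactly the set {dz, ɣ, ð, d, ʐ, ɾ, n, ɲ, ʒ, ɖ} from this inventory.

[+voice, -lateral, -labial]

The class [+voice], [-lateral], [-labial] has exactly /dz, ɣ, ð, d, ʐ, ɾ, n, ɲ, ʒ, ɖ/ as its extension in this inventory. No smaller conjunction from the listed features achieves this: [-lateral, -labial] alone would also admit /ʃ, χ, ʈ, s, …/; [+voice, -labial] alone would also admit /ɭ/; [+voice, -lateral] alone would also admit /b, ɥ, ɱ/; and checking the remaining two-feature bundles turns up none with this extension.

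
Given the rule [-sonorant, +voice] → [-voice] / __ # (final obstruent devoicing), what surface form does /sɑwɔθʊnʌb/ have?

[sɑwɔθʊnʌp]

/b/ satisfies [-sonorant, +voice] and sits in __ #. The [-voice] counterpart of the voiced bilabial stop is /p/. Other segments in /sɑwɔθʊnʌb/ either fail the structural description or are not in the environment, so the surface form is [sɑwɔθʊnʌp].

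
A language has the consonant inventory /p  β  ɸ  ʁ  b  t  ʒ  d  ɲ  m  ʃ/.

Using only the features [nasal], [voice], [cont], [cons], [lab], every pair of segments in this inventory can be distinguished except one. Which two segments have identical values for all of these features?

Both /ʒ/ and /ʁ/ are [-nasal], [+voice], [+continuant], [+consonantal], [-labial]. Since the list omits [coronal] and [dorsal] — which do distinguish the voiced postalveolar fricative from the voiced uvular fricative — this pair collapses; all other pairs remain distinct.

ʒ, ʁ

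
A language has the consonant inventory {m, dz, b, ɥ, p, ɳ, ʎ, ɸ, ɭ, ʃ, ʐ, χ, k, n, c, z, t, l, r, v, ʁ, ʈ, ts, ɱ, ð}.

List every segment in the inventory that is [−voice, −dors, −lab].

ʃ, t, ʈ, ts

Checking each segment against [−voice], [−dorsal], [−labial]: /ʃ/ (voiceless postalveolar fricative), /t/ (voiceless alveolar stop), /ʈ/ (voiceless retroflex stop), /ts/ (voiceless alveolar affricate) satisfy every feature; every other segment in the inventory fails at least one.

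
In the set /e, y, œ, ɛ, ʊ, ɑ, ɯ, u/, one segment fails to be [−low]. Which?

ɑ

/ɑ/ is the low back unrounded vowel, which is [+low]; the rest — /y, ɯ, u, ɛ, œ, ʊ, e/ — are [−low].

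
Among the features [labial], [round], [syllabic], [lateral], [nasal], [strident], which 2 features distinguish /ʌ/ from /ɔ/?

[labial], [round]

The two segments share [+syllabic], [-lateral], [-nasal], [-strident]. The only features from the list on which they differ: /ʌ/ is [-labial] while /ɔ/ is [+labial]; /ʌ/ is [-round] while /ɔ/ is [+round].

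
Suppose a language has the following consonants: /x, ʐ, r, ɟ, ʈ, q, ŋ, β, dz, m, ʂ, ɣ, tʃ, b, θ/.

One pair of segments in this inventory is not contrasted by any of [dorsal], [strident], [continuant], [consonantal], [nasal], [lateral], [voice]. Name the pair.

β, r

Both /β/ and /r/ are [-dorsal], [-strident], [+continuant], [+consonantal], [-nasal], [-lateral], [+voice]. Since the list omits [sonorant], [labial] and [coronal] — which do distinguish the voiced bilabial fricative from the alveolar trill — this pair collapses; all other pairs remain distinct.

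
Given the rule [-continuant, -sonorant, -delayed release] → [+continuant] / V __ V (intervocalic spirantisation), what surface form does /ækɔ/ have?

The only segment in the rule's environment that also matches [-continuant, -sonorant, -delayed release] is /k/. Applying [+continuant] turns the voiceless velar stop into /x/ (voiceless velar fricative), giving [æxɔ].

[æxɔ]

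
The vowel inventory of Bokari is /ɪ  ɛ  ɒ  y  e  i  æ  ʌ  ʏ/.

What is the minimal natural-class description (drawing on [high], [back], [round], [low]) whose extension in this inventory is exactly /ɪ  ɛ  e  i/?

[−low, −back, −round]

The class [−low], [−back], [−round] has exactly /ɪ, ɛ, e, i/ as its extension in this inventory. No smaller conjunction from the listed features achieves this: [−back, −round] alone would also admit /æ/; [−low, −round] alone would also admit /ʌ/; [−low, −back] alone would also admit /y, ʏ/; and checking the remaining two-feature bundles turns up none with this extension.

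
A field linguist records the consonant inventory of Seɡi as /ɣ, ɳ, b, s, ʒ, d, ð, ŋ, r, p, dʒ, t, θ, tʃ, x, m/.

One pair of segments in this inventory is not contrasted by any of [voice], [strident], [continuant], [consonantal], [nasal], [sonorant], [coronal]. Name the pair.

ŋ, m

/ŋ/ (velar nasal) and /m/ (bilabial nasal) are both [+voice], [-strident], [-continuant], [+consonantal], [+nasal], [+sonorant], [-coronal], so none of the listed features separates them. (They do differ in [labial] and [dorsal], which are not among the given features.) Every other pair in the inventory differs on at least one listed feature.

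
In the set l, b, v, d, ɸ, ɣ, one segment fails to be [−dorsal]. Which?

/ɸ, b, d, l, v/ are all [−dorsal]; /ɣ/ (voiced velar fricative) is [+dorsal].

ɣ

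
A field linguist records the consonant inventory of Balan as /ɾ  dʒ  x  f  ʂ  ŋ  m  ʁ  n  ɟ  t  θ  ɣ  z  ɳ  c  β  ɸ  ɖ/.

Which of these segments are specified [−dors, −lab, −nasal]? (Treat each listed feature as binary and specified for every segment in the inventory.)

Eliminate segments failing any feature: /x, ŋ, ʁ, ɟ, ɣ, c/ are [+dorsal]; /f, m, β, ɸ/ are [+labial]; /n, ɳ/ are [+nasal]. The remaining /ɾ, dʒ, ʂ, t, θ, z, ɖ/ satisfy [−dorsal], [−labial], [−nasal].

ɾ, dʒ, ʂ, t, θ, z, ɖ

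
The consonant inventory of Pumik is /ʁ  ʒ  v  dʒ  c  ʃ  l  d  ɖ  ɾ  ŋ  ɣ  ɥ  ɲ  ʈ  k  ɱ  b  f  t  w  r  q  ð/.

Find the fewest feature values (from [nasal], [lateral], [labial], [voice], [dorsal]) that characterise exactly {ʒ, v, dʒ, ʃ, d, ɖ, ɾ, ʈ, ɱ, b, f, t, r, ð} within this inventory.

/ʒ, v, dʒ, ʃ, d, ɖ, ɾ, ʈ, ɱ, b, f, t, r, ð/ are all [-lateral], [-dorsal], and no other segment in the inventory matches both values. Dropping any one of them over-generates: [-dorsal] alone would also admit /l/; [-lateral] alone would also admit /ʁ, c, ŋ, ɣ, …/. No other single listed feature picks out exactly this set either, so fewer than two features will not do.

[-lateral, -dorsal]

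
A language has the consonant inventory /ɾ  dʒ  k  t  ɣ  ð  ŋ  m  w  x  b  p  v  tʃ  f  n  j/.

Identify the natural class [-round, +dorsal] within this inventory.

k, ɣ, ŋ, x, j

Eliminate segments failing any feature: /ɾ, dʒ, t, ð, m, b, p, v, tʃ, f, n/ are [-dorsal]; /w/ is [+round]. The remaining /k, ɣ, ŋ, x, j/ satisfy [-round], [+dorsal].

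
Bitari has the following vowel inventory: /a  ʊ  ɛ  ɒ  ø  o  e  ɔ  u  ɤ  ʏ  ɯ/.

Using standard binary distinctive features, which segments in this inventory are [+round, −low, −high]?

ø, o, ɔ

Checking each segment against [+round], [−low], [−high]: /ø/ (mid front rounded tense vowel), /o/ (mid back rounded tense vowel), /ɔ/ (mid back rounded lax vowel) satisfy every feature; every other segment in the inventory fails at least one.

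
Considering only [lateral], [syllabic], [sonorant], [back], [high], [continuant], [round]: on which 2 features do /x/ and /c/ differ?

[continuant], [back]

/x/ is the voiceless velar fricative and /c/ is the voiceless palatal stop. Both are [−lateral], [−syllabic], [−sonorant], [+high], [−round]. /x/ is [+continuant] while /c/ is [−continuant]; /x/ is [+back] while /c/ is [−back], so the distinguishing features are [continuant], [back].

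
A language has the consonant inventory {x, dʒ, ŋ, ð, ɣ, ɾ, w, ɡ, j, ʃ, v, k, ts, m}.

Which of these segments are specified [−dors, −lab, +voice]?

Checking each segment against [−dorsal], [−labial], [+voice]: /dʒ/ (voiced postalveolar affricate), /ð/ (voiced dental fricative), /ɾ/ (alveolar tap) satisfy every feature; every other segment in the inventory fails at least one.

dʒ, ð, ɾ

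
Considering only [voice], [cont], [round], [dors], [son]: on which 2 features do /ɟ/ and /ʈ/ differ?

[voice], [dorsal]

The two segments share [-continuant], [-round], [-sonorant]. The only features from the list on which they differ: /ɟ/ is [+voice] while /ʈ/ is [-voice]; /ɟ/ is [+dorsal] while /ʈ/ is [-dorsal].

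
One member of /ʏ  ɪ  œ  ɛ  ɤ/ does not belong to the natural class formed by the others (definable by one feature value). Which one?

ɤ

The remaining segments after removing /ɤ/ share [−tense]; /ɤ/ (mid back unrounded tense vowel) is [+tense]. For every other candidate removal, the leftover set fails to share any single feature value that the removed segment lacks.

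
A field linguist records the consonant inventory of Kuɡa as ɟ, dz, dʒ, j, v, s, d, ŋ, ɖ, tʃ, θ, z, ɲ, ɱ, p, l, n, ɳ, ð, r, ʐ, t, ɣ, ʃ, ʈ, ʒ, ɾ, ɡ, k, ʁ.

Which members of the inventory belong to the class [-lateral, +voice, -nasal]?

Checking each segment against [-lateral], [+voice], [-nasal]: /ɟ/ (voiced palatal stop), /dz/ (voiced alveolar affricate), /dʒ/ (voiced postalveolar affricate), /j/ (palatal glide), /v/ (voiced labiodental fricative), /d/ (voiced alveolar stop), among others, satisfy every feature; every other segment in the inventory fails at least one.

ɟ, dz, dʒ, j, v, d, ɖ, z, ð, r, ʐ, ɣ, ʒ, ɾ, ɡ, ʁ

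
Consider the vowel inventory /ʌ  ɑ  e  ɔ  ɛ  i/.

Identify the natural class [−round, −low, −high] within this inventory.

ʌ, e, ɛ

Checking each segment against [−round], [−low], [−high]: /ʌ/ (mid back unrounded lax vowel), /e/ (mid front unrounded tense vowel), /ɛ/ (mid front unrounded lax vowel) satisfy every feature; every other segment in the inventory fails at least one.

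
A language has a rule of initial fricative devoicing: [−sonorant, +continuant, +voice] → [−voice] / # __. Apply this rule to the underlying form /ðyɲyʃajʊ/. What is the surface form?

/ð/ satisfies [−sonorant, +continuant, +voice] and sits in # __. The [−voice] counterpart of the voiced dental fricative is /θ/. Other segments in /ðyɲyʃajʊ/ either fail the structural description or are not in the environment, so the surface form is [θyɲyʃajʊ].

[θyɲyʃajʊ]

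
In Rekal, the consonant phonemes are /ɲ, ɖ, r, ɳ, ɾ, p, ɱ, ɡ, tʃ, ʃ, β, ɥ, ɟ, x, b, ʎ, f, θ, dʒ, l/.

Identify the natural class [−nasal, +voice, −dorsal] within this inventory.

Checking each segment against [−nasal], [+voice], [−dorsal]: /ɖ/ (voiced retroflex stop), /r/ (alveolar trill), /ɾ/ (alveolar tap), /β/ (voiced bilabial fricative), /b/ (voiced bilabial stop), /dʒ/ (voiced postalveolar affricate), among others, satisfy every feature; every other segment in the inventory fails at least one.

ɖ, r, ɾ, β, b, dʒ, l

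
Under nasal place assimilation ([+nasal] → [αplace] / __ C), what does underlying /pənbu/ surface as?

[pəmbu]

The only nasal preceding a consonant is /n/ before /b/. /b/ is [+labial], so /n/ → /m/, giving [pəmbu].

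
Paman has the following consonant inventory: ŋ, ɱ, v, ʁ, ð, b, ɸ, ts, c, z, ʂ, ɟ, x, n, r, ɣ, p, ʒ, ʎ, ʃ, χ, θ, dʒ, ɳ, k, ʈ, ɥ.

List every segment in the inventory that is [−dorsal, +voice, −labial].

ð, z, n, r, ʒ, dʒ, ɳ

The [−dorsal] segments are /ɱ, v, ð, b, ɸ, ts, z, ʂ, n, r, p, ʒ, ʃ, θ, dʒ, ɳ, ʈ/.
Among these, [+voice] gives /ɱ, v, ð, b, z, n, r, ʒ, dʒ, ɳ/.
Of those, [−labial] leaves /ð, z, n, r, ʒ, dʒ, ɳ/.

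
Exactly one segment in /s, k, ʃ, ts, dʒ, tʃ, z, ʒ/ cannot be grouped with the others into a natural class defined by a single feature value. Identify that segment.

k

[strident] (equivalently [coronal], [dorsal]) groups all but one: /dʒ, tʃ, ʒ, ts, z, ʃ, s/ share [+strident] while /k/ (voiceless velar stop) alone is [-strident]. Removing any other segment would not leave a single-feature class that excludes it.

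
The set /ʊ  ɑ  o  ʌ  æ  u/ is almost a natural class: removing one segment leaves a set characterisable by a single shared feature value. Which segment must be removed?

[back] groups all but one: /ʊ, ɑ, ʌ, u, o/ share [+back] while /æ/ (low front unrounded vowel) alone is [−back]. Removing any other segment would not leave a single-feature class that excludes it.

æ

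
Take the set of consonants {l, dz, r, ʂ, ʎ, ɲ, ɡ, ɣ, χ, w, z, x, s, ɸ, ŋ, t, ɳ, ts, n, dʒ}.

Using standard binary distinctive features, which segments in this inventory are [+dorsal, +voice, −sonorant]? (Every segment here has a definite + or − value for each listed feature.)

Eliminate segments failing any feature: /l, dz, r, ʂ, z, s, ɸ, t, ɳ, ts, n, dʒ/ are [−dorsal]; /ʎ, ɲ, w, ŋ/ are [+sonorant]; /χ, x/ are [−voice]. The remaining /ɡ, ɣ/ satisfy [+dorsal], [+voice], [−sonorant].

ɡ, ɣ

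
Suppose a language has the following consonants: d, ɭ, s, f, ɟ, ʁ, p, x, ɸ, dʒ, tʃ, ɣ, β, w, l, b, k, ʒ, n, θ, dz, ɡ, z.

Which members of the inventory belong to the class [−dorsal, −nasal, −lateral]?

Checking each segment against [−dorsal], [−nasal], [−lateral]: /d/ (voiced alveolar stop), /s/ (voiceless alveolar fricative), /f/ (voiceless labiodental fricative), /p/ (voiceless bilabial stop), /ɸ/ (voiceless bilabial fricative), /dʒ/ (voiced postalveolar affricate), among others, satisfy every feature; every other segment in the inventory fails at least one.

d, s, f, p, ɸ, dʒ, tʃ, β, b, ʒ, θ, dz, z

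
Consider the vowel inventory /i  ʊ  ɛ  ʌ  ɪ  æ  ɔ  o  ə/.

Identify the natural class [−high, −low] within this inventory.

ɛ, ʌ, ɔ, o, ə

Eliminate segments failing any feature: /i, ʊ, ɪ/ are [+high]; /æ/ is [+low]. The remaining /ɛ, ʌ, ɔ, o, ə/ satisfy [−high], [−low].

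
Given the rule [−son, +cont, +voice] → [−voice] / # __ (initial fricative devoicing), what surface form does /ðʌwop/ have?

The only segment in the rule's environment that also matches [−son, +cont, +voice] is /ð/. Applying [−voice] turns the voiced dental fricative into /θ/ (voiceless dental fricative), giving [θʌwop].

[θʌwop]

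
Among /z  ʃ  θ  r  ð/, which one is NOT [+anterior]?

/ʃ/ is the voiceless postalveolar fricative, which is [−anterior]; the rest — /z, θ, r, ð/ — are [+anterior].

ʃ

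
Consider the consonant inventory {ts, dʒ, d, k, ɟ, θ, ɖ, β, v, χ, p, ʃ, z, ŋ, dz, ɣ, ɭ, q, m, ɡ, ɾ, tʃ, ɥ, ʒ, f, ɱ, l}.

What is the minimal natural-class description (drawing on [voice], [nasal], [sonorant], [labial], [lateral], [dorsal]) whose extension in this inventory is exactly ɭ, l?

Every target segment is [+lateral] and no other inventory member is, so one feature is enough.

[+lateral]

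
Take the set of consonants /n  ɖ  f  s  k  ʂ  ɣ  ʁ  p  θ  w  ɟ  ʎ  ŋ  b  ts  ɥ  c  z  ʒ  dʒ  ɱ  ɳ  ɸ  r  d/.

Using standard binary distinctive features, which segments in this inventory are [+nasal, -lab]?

Checking each segment against [+nasal], [-labial]: /n/ (alveolar nasal), /ŋ/ (velar nasal), /ɳ/ (retroflex nasal) satisfy every feature; every other segment in the inventory fails at least one.

n, ŋ, ɳ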